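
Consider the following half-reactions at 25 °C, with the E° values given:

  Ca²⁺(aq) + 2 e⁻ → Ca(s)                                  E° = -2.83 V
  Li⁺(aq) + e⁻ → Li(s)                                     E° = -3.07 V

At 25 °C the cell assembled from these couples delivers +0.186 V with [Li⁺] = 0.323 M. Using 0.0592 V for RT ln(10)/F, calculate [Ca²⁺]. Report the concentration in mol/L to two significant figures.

Ca²⁺/Ca is the cathode, Li⁺/Li the anode: E°cell = +0.24 V, n = 2.
Overall reaction: Ca²⁺(aq) + 2 Li(s) → Ca(s) + 2 Li⁺(aq); Q = [Li⁺]^2/[Ca²⁺]^1.
From E = E° − (0.0592/n) log Q: log Q = (E° − E)·n/0.0592 = (+0.24 − (+0.186))·2/0.0592 = 1.8243.
So 1·log[Ca²⁺] = 2·log(0.323) − log Q = -0.9816 − (1.8243) = -2.8059; [Ca²⁺] = 10^(-2.8059) ≈ 0.0016 M.

0.0016 M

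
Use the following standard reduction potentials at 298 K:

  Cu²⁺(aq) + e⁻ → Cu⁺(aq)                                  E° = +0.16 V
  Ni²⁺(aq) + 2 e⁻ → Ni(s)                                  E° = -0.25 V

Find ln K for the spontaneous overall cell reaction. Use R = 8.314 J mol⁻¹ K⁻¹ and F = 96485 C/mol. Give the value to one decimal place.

Cathode: Cu²⁺/Cu⁺; anode: Ni²⁺/Ni. E°cell = (+0.16) − (-0.25) = +0.41 V, with n = 2.
ΔG° = −nFE° = −RT ln K, so ln K = nFE°/(RT) = (2)(96485)(+0.41) / ((8.314)(298)) = 31.934.

31.9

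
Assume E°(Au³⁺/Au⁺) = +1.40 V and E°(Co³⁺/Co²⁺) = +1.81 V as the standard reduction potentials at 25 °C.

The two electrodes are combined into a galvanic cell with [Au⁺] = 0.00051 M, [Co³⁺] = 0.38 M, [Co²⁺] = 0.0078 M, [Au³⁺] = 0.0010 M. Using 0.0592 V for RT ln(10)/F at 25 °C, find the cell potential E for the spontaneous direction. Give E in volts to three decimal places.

+0.501 V

Co³⁺/Co²⁺ is the cathode (higher E°), Au³⁺/Au⁺ the anode: E°cell = +1.81 − (+1.40) = +0.41 V, n = 2.
Overall: 2 Co³⁺(aq) + Au⁺(aq) → 2 Co²⁺(aq) + Au³⁺(aq)
Q = [Co²⁺]^2·[Au³⁺] / ([Co³⁺]^2·[Au⁺]); log Q = -3.083.
E = E° − (0.0592/n) log Q = +0.41 − (0.0592/2)(-3.083) = +0.501 V.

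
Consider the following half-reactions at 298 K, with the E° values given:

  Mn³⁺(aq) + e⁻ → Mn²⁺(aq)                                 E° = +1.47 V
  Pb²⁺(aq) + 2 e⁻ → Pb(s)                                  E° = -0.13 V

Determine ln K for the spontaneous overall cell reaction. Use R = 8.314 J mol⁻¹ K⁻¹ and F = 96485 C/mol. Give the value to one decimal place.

124.6

Cathode: Mn³⁺/Mn²⁺; anode: Pb²⁺/Pb. E°cell = (+1.47) − (-0.13) = +1.60 V, with n = 2.
ΔG° = −nFE° = −RT ln K, so ln K = nFE°/(RT) = (2)(96485)(+1.60) / ((8.314)(298)) = 124.619.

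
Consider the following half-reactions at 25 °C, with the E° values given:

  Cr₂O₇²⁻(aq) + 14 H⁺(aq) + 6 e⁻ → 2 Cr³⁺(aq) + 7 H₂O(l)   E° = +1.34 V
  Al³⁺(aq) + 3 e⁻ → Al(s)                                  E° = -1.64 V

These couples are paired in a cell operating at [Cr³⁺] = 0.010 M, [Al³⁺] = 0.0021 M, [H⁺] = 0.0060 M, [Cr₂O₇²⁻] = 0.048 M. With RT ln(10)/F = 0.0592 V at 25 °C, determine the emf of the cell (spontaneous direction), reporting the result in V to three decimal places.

+2.752 V

Cr₂O₇²⁻/Cr³⁺ is the cathode (higher E°), Al³⁺/Al the anode: E°cell = +1.34 − (-1.64) = +2.98 V, n = 6.
Overall: Cr₂O₇²⁻(aq) + 14 H⁺(aq) + 2 Al(s) → 2 Cr³⁺(aq) + 7 H₂O(l) + 2 Al³⁺(aq)
Q = [Cr³⁺]^2·[Al³⁺]^2 / ([Cr₂O₇²⁻]·[H⁺]^14); log Q = 23.069.
E = E° − (0.0592/n) log Q = +2.98 − (0.0592/6)(23.069) = +2.752 V.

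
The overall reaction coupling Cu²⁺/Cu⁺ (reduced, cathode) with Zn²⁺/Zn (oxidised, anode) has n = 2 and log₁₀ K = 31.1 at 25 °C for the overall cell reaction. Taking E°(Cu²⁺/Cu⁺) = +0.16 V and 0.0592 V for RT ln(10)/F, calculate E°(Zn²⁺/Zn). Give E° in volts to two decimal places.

E°cell = (0.0592/n)·log K = (0.0592/2)(31.1) = +0.921 V.
Since Cu²⁺/Cu⁺ is the cathode and Zn²⁺/Zn the anode, E°cell = E°(Cu²⁺/Cu⁺) − E°(Zn²⁺/Zn).
So E°(Zn²⁺/Zn) = E°(Cu²⁺/Cu⁺) − E°cell = (+0.16) − (+0.921) = -0.76 V.

-0.76 V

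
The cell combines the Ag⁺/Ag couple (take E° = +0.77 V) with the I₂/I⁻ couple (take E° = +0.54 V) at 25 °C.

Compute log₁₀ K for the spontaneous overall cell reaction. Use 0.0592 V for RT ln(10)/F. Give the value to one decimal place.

7.8

Cathode: Ag⁺/Ag; anode: I₂/I⁻. E°cell = +0.23 V, n = 2.
log K = nE°cell / 0.0592 = (2)(+0.23) / 0.0592 = 7.8.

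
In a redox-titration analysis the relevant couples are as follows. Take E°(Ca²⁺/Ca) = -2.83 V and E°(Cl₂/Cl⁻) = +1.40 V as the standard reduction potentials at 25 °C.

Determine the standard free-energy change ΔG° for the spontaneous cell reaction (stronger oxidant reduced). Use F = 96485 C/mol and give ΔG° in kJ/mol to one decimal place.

Cl₂/Cl⁻ (E° = +1.40 V) is the cathode; Ca²⁺/Ca (E° = -2.83 V) is the anode, so E°cell = +4.23 V.
Balancing electrons gives n = 2 (lcm of 2 and 2).
ΔG° = −nFE° = −(2)(96485)(+4.23) = -816,263 J = -816.3 kJ/mol.

-816.3 kJ/mol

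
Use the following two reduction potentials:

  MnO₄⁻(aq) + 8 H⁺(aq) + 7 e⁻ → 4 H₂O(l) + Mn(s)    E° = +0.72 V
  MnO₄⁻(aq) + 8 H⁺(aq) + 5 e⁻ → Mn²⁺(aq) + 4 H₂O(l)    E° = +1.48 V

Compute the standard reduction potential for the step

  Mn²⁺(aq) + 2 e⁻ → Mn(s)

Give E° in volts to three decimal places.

-1.180 V

Sequential free energies add, so n₃E°₃ = n₁E°₁ + n₂E°₂.
With n₃ = 7, and the known step contributing 5×(+1.48) V, the unknown satisfies 2·E° = 7×(+0.72) − 5×(+1.48) = -2.360.
E° = -2.360 / 2 = -1.180 V.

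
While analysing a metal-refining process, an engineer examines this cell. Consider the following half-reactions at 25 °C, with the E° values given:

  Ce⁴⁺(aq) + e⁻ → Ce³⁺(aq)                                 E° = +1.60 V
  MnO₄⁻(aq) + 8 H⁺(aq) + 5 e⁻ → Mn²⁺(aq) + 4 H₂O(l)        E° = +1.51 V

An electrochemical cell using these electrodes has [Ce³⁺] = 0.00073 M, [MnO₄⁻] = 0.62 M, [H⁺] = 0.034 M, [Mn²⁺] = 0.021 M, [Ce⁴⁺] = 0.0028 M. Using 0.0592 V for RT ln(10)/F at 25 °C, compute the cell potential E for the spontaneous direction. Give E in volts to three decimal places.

+0.246 V

Ce⁴⁺/Ce³⁺ is the cathode (higher E°), MnO₄⁻/Mn²⁺ the anode: E°cell = +1.60 − (+1.51) = +0.09 V, n = 5.
Overall: 5 Ce⁴⁺(aq) + Mn²⁺(aq) + 4 H₂O(l) → 5 Ce³⁺(aq) + MnO₄⁻(aq) + 8 H⁺(aq)
Q = [Ce³⁺]^5·[MnO₄⁻]·[H⁺]^8 / ([Ce⁴⁺]^5·[Mn²⁺]); log Q = -13.197.
E = E° − (0.0592/n) log Q = +0.09 − (0.0592/5)(-13.197) = +0.246 V.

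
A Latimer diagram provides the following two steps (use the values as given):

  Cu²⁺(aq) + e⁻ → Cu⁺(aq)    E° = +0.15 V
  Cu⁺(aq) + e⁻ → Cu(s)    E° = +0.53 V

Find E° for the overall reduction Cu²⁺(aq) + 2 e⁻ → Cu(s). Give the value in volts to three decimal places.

+0.340 V

Adding the free-energy changes (−nFE°) of the two steps gives −n₃FE°₃ = −n₁FE°₁ − n₂FE°₂.
E°₃ = (1×+0.15 + 1×+0.53) / 2 = (+0.680) / 2 = +0.340 V.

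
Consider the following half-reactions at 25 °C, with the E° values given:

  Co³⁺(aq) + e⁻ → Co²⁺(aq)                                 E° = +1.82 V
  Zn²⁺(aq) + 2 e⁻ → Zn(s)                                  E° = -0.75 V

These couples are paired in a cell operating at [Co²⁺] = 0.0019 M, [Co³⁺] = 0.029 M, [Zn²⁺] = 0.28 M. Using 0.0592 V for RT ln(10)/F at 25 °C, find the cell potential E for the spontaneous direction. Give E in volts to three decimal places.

Co³⁺/Co²⁺ is the cathode (higher E°), Zn²⁺/Zn the anode: E°cell = +1.82 − (-0.75) = +2.57 V, n = 2.
Overall: 2 Co³⁺(aq) + Zn(s) → 2 Co²⁺(aq) + Zn²⁺(aq)
Q = [Co²⁺]^2·[Zn²⁺] / ([Co³⁺]^2); log Q = -2.920.
E = E° − (0.0592/n) log Q = +2.57 − (0.0592/2)(-2.920) = +2.656 V.

+2.656 V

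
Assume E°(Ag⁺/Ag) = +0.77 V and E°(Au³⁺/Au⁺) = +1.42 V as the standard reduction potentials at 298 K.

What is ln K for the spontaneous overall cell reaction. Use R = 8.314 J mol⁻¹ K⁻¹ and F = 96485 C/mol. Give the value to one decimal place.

Cathode: Au³⁺/Au⁺; anode: Ag⁺/Ag. E°cell = (+1.42) − (+0.77) = +0.65 V, with n = 2.
ΔG° = −nFE° = −RT ln K, so ln K = nFE°/(RT) = (2)(96485)(+0.65) / ((8.314)(298)) = 50.626.

50.6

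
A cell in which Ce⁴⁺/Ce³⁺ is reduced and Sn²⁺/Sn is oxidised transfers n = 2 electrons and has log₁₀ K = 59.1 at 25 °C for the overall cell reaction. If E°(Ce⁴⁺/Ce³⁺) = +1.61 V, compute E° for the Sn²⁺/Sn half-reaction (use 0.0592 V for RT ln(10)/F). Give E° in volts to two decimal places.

E°cell = (0.0592/n)·log K = (0.0592/2)(59.1) = +1.749 V.
Since Ce⁴⁺/Ce³⁺ is the cathode and Sn²⁺/Sn the anode, E°cell = E°(Ce⁴⁺/Ce³⁺) − E°(Sn²⁺/Sn).
So E°(Sn²⁺/Sn) = E°(Ce⁴⁺/Ce³⁺) − E°cell = (+1.61) − (+1.749) = -0.14 V.

-0.14 V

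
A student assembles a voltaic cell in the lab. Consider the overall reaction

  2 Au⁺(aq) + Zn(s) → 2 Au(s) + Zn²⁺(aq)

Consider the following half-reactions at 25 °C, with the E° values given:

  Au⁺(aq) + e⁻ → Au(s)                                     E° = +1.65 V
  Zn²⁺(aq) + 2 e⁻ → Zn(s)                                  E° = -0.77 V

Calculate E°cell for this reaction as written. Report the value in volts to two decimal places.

+2.42 V

The Au⁺/Au couple has the higher reduction potential, so it is the cathode; Zn²⁺/Zn is oxidised at the anode.
E°cell = E°(cathode) − E°(anode) = (+1.65) − (-0.77) = +2.42 V.
Since E°cell > 0, the reaction is spontaneous under standard conditions.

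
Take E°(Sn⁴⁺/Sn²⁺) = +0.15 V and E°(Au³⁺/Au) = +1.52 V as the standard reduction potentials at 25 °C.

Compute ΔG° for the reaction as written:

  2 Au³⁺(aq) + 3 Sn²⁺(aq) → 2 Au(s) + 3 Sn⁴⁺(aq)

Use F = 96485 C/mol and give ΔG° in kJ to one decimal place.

As written, Au³⁺/Au is reduced (cathode) and Sn⁴⁺/Sn²⁺ is oxidised (anode), so E°cell = (+1.52) − (+0.15) = +1.37 V.
Balancing electrons gives n = 6.
ΔG° = −nFE° = −(6)(96485)(+1.37) = -793,107 J = -793.1 kJ.

-793.1 kJ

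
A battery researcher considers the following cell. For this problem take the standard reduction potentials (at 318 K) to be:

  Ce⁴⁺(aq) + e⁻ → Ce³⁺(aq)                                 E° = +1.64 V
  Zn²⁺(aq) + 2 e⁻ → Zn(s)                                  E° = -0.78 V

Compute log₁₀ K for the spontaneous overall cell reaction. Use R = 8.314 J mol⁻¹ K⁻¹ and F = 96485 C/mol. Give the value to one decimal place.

76.7

Cathode: Ce⁴⁺/Ce³⁺; anode: Zn²⁺/Zn. E°cell = (+1.64) − (-0.78) = +2.42 V, with n = 2.
ΔG° = −nFE° = −RT ln K, so ln K = nFE°/(RT) = (2)(96485)(+2.42) / ((8.314)(318)) = 176.631.
log₁₀ K = 176.631 / ln 10 = 76.7.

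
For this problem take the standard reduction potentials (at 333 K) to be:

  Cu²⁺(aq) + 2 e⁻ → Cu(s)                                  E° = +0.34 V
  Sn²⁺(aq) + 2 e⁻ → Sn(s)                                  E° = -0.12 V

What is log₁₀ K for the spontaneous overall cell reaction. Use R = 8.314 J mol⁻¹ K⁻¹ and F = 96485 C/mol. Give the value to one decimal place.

13.9

Cathode: Cu²⁺/Cu; anode: Sn²⁺/Sn. E°cell = (+0.34) − (-0.12) = +0.46 V, with n = 2.
ΔG° = −nFE° = −RT ln K, so ln K = nFE°/(RT) = (2)(96485)(+0.46) / ((8.314)(333)) = 32.062.
log₁₀ K = 32.062 / ln 10 = 13.9.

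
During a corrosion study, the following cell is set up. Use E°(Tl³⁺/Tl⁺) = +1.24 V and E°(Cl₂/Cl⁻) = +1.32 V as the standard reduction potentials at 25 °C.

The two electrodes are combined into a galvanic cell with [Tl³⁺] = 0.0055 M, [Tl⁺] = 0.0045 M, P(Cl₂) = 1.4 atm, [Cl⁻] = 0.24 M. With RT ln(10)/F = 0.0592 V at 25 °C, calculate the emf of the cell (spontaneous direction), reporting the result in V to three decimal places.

+0.118 V

Cl₂/Cl⁻ is the cathode (higher E°), Tl³⁺/Tl⁺ the anode: E°cell = +1.32 − (+1.24) = +0.08 V, n = 2.
Overall: Cl₂(g) + Tl⁺(aq) → 2 Cl⁻(aq) + Tl³⁺(aq)
Q = [Cl⁻]^2·[Tl³⁺] / (P(Cl₂)·[Tl⁺]); log Q = -1.299.
E = E° − (0.0592/n) log Q = +0.08 − (0.0592/2)(-1.299) = +0.118 V.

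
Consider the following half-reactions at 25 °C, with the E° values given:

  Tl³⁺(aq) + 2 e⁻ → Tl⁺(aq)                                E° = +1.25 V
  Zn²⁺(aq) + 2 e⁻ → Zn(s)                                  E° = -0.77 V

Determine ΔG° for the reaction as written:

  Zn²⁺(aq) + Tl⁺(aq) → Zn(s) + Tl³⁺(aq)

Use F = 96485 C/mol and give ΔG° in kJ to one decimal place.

+389.8 kJ

As written, Zn²⁺/Zn is reduced (cathode) and Tl³⁺/Tl⁺ is oxidised (anode), so E°cell = (-0.77) − (+1.25) = -2.02 V.
Balancing electrons gives n = 2.
ΔG° = −nFE° = −(2)(96485)(-2.02) = 389,799 J = +389.8 kJ.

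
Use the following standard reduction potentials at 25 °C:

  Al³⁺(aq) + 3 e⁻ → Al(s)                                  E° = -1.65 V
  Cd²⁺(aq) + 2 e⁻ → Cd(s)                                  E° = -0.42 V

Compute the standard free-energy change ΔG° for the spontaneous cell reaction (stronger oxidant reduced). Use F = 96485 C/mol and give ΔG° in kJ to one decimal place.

Cd²⁺/Cd (E° = -0.42 V) is the cathode; Al³⁺/Al (E° = -1.65 V) is the anode, so E°cell = +1.23 V.
Balancing electrons gives n = 6 (lcm of 2 and 3).
ΔG° = −nFE° = −(6)(96485)(+1.23) = -712,059 J = -712.1 kJ.

-712.1 kJ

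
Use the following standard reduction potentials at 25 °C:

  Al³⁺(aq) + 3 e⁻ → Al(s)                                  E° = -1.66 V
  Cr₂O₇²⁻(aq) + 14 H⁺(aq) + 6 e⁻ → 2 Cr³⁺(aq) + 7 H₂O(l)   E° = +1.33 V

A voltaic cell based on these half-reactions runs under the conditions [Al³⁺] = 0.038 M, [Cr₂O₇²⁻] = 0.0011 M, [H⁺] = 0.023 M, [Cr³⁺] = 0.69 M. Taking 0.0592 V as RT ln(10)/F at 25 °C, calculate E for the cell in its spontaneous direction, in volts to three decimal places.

Cr₂O₇²⁻/Cr³⁺ is the cathode (higher E°), Al³⁺/Al the anode: E°cell = +1.33 − (-1.66) = +2.99 V, n = 6.
Overall: Cr₂O₇²⁻(aq) + 14 H⁺(aq) + 2 Al(s) → 2 Cr³⁺(aq) + 7 H₂O(l) + 2 Al³⁺(aq)
Q = [Cr³⁺]^2·[Al³⁺]^2 / ([Cr₂O₇²⁻]·[H⁺]^14); log Q = 22.732.
E = E° − (0.0592/n) log Q = +2.99 − (0.0592/6)(22.732) = +2.766 V.

+2.766 V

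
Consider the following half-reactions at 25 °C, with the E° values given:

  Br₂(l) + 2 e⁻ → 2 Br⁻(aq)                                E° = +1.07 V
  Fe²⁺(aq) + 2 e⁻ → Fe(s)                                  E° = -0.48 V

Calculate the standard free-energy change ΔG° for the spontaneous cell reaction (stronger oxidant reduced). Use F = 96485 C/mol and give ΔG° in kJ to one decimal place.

-299.1 kJ

Br₂/Br⁻ (E° = +1.07 V) is the cathode; Fe²⁺/Fe (E° = -0.48 V) is the anode, so E°cell = +1.55 V.
Balancing electrons gives n = 2 (lcm of 2 and 2).
ΔG° = −nFE° = −(2)(96485)(+1.55) = -299,104 J = -299.1 kJ.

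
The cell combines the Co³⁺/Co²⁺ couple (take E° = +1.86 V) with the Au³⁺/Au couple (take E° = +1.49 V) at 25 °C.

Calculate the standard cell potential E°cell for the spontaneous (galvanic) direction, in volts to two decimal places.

+0.37 V

The Co³⁺/Co²⁺ couple has the higher reduction potential, so it is the cathode; Au³⁺/Au is oxidised at the anode.
E°cell = E°(cathode) − E°(anode) = (+1.86) − (+1.49) = +0.37 V.
Since E°cell > 0, the reaction is spontaneous under standard conditions.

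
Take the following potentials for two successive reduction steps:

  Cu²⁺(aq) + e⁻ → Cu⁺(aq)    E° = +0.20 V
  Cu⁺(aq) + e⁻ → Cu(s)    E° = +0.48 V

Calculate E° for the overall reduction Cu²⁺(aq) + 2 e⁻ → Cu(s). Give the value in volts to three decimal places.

+0.340 V

Adding the free-energy changes (−nFE°) of the two steps gives −n₃FE°₃ = −n₁FE°₁ − n₂FE°₂.
E°₃ = (1×+0.20 + 1×+0.48) / 2 = (+0.680) / 2 = +0.340 V.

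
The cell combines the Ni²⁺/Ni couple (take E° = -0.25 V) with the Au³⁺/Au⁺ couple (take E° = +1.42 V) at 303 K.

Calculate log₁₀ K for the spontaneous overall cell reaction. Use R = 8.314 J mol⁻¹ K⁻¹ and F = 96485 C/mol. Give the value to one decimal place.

55.6

Cathode: Au³⁺/Au⁺; anode: Ni²⁺/Ni. E°cell = (+1.42) − (-0.25) = +1.67 V, with n = 2.
ΔG° = −nFE° = −RT ln K, so ln K = nFE°/(RT) = (2)(96485)(+1.67) / ((8.314)(303)) = 127.924.
log₁₀ K = 127.924 / ln 10 = 55.6.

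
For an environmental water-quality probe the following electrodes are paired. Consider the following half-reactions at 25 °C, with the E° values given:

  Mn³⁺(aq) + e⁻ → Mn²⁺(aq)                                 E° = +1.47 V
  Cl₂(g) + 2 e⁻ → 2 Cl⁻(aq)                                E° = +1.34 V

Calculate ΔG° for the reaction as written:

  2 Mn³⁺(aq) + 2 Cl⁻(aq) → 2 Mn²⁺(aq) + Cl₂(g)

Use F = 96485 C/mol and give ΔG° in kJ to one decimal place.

As written, Mn³⁺/Mn²⁺ is reduced (cathode) and Cl₂/Cl⁻ is oxidised (anode), so E°cell = (+1.47) − (+1.34) = +0.13 V.
Balancing electrons gives n = 2.
ΔG° = −nFE° = −(2)(96485)(+0.13) = -25,086 J = -25.1 kJ.

-25.1 kJ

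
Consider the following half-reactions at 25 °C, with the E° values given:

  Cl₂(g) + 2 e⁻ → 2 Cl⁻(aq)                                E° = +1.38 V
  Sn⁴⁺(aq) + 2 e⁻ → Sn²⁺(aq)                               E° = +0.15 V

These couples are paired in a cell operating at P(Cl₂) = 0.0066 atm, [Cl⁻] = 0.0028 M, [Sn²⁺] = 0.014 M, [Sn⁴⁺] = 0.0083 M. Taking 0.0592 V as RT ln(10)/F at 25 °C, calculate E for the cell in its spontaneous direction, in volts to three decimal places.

Cl₂/Cl⁻ is the cathode (higher E°), Sn⁴⁺/Sn²⁺ the anode: E°cell = +1.38 − (+0.15) = +1.23 V, n = 2.
Overall: Cl₂(g) + Sn²⁺(aq) → 2 Cl⁻(aq) + Sn⁴⁺(aq)
Q = [Cl⁻]^2·[Sn⁴⁺] / (P(Cl₂)·[Sn²⁺]); log Q = -3.152.
E = E° − (0.0592/n) log Q = +1.23 − (0.0592/2)(-3.152) = +1.323 V.

+1.323 V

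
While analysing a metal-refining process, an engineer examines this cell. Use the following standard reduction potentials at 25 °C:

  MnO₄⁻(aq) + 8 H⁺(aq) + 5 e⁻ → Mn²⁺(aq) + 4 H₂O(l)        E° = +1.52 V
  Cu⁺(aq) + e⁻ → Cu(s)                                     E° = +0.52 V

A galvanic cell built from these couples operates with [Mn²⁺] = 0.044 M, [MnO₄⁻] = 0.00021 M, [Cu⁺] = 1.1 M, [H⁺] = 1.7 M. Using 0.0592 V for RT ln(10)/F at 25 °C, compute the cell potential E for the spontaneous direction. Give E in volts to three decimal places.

MnO₄⁻/Mn²⁺ is the cathode (higher E°), Cu⁺/Cu the anode: E°cell = +1.52 − (+0.52) = +1.00 V, n = 5.
Overall: MnO₄⁻(aq) + 8 H⁺(aq) + 5 Cu(s) → Mn²⁺(aq) + 4 H₂O(l) + 5 Cu⁺(aq)
Q = [Mn²⁺]·[Cu⁺]^5 / ([MnO₄⁻]·[H⁺]^8); log Q = 0.685.
E = E° − (0.0592/n) log Q = +1.00 − (0.0592/5)(0.685) = +0.992 V.

+0.992 V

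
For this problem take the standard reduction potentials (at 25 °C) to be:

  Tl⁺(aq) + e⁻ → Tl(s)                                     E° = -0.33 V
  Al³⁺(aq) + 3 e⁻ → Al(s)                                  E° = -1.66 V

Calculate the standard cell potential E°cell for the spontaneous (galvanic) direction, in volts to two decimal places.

+1.33 V

The Tl⁺/Tl couple has the higher reduction potential, so it is the cathode; Al³⁺/Al is oxidised at the anode.
E°cell = E°(cathode) − E°(anode) = (-0.33) − (-1.66) = +1.33 V.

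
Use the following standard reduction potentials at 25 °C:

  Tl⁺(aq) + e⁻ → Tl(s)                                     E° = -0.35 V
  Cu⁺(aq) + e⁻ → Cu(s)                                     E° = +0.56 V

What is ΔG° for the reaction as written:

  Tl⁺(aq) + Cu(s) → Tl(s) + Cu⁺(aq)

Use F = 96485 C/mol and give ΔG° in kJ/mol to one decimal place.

+87.8 kJ/mol

As written, Tl⁺/Tl is reduced (cathode) and Cu⁺/Cu is oxidised (anode), so E°cell = (-0.35) − (+0.56) = -0.91 V.
Balancing electrons gives n = 1.
ΔG° = −nFE° = −(1)(96485)(-0.91) = 87,801 J = +87.8 kJ/mol.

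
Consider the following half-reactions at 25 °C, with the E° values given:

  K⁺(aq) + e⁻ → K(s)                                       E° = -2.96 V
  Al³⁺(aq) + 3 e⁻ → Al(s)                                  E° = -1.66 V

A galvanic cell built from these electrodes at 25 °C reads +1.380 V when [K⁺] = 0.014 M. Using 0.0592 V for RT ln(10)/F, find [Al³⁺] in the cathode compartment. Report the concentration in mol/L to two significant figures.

Al³⁺/Al is the cathode, K⁺/K the anode: E°cell = +1.30 V, n = 3.
Overall reaction: Al³⁺(aq) + 3 K(s) → Al(s) + 3 K⁺(aq); Q = [K⁺]^3/[Al³⁺]^1.
From E = E° − (0.0592/n) log Q: log Q = (E° − E)·n/0.0592 = (+1.30 − (+1.380))·3/0.0592 = -4.0541.
So 1·log[Al³⁺] = 3·log(0.014) − log Q = -5.5616 − (-4.0541) = -1.5075; [Al³⁺] = 10^(-1.5075) ≈ 0.031 M.

0.031 M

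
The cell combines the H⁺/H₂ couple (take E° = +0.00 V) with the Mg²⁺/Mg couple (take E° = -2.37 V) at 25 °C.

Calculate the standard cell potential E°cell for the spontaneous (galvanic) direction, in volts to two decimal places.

+2.37 V

The H⁺/H₂ couple has the higher reduction potential, so it is the cathode; Mg²⁺/Mg is oxidised at the anode.
E°cell = E°(cathode) − E°(anode) = (+0.00) − (-2.37) = +2.37 V.
Since E°cell > 0, the reaction is spontaneous under standard conditions.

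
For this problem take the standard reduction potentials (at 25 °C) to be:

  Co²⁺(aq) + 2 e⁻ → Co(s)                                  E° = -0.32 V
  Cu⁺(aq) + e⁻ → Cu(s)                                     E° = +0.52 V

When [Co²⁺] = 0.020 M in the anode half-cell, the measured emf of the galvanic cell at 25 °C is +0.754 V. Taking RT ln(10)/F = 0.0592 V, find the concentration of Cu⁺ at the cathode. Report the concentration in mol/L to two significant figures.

0.0050 M

Cu⁺/Cu is the cathode, Co²⁺/Co the anode: E°cell = +0.84 V, n = 2.
Overall reaction: 2 Cu⁺(aq) + Co(s) → 2 Cu(s) + Co²⁺(aq); Q = [Co²⁺]^1/[Cu⁺]^2.
From E = E° − (0.0592/n) log Q: log Q = (E° − E)·n/0.0592 = (+0.84 − (+0.754))·2/0.0592 = 2.9054.
So 2·log[Cu⁺] = 1·log(0.02) − log Q = -1.6990 − (2.9054) = -4.6044; log[Cu⁺] = -4.6044 / 2 = -2.3022; [Cu⁺] = 10^(-2.3022) ≈ 0.0050 M.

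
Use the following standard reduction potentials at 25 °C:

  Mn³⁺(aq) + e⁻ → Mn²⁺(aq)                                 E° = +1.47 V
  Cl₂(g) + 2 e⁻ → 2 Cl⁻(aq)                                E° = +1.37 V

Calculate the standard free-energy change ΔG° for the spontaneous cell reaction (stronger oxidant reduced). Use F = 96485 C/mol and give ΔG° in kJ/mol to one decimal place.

Mn³⁺/Mn²⁺ (E° = +1.47 V) is the cathode; Cl₂/Cl⁻ (E° = +1.37 V) is the anode, so E°cell = +0.10 V.
Balancing electrons gives n = 2 (lcm of 1 and 2).
ΔG° = −nFE° = −(2)(96485)(+0.10) = -19,297 J = -19.3 kJ/mol.

-19.3 kJ/mol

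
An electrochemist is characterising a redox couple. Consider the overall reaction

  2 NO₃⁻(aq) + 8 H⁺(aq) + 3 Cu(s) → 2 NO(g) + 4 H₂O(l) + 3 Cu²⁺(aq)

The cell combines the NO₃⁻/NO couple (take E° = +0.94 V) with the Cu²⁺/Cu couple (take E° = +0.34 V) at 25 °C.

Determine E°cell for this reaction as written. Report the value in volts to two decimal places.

+0.60 V

The NO₃⁻/NO couple has the higher reduction potential, so it is the cathode; Cu²⁺/Cu is oxidised at the anode.
E°cell = E°(cathode) − E°(anode) = (+0.94) − (+0.34) = +0.60 V.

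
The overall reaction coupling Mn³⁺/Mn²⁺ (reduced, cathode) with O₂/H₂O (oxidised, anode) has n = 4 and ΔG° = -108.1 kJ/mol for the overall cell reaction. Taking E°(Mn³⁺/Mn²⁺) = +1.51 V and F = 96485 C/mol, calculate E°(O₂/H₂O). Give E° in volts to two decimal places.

E°cell = −ΔG°/(nF) = −(-108.1×10³)/((4)(96485)) = +0.280 V.
Since Mn³⁺/Mn²⁺ is the cathode and O₂/H₂O the anode, E°cell = E°(Mn³⁺/Mn²⁺) − E°(O₂/H₂O).
So E°(O₂/H₂O) = E°(Mn³⁺/Mn²⁺) − E°cell = (+1.51) − (+0.280) = +1.23 V.

+1.23 V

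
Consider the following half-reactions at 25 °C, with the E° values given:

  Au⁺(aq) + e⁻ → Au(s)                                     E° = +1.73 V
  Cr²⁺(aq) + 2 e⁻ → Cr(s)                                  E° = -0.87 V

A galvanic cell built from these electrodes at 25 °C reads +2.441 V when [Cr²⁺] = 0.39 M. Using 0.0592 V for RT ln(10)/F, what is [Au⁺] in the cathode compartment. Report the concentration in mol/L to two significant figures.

0.0013 M

Au⁺/Au is the cathode, Cr²⁺/Cr the anode: E°cell = +2.60 V, n = 2.
Overall reaction: 2 Au⁺(aq) + Cr(s) → 2 Au(s) + Cr²⁺(aq); Q = [Cr²⁺]^1/[Au⁺]^2.
From E = E° − (0.0592/n) log Q: log Q = (E° − E)·n/0.0592 = (+2.60 − (+2.441))·2/0.0592 = 5.3716.
So 2·log[Au⁺] = 1·log(0.39) − log Q = -0.4089 − (5.3716) = -5.7805; log[Au⁺] = -5.7805 / 2 = -2.8902; [Au⁺] = 10^(-2.8902) ≈ 0.0013 M.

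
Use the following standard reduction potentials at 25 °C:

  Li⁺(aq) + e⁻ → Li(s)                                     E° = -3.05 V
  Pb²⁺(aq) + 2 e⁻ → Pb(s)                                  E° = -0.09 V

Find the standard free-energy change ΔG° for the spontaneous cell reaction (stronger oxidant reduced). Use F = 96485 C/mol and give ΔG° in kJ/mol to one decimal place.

Pb²⁺/Pb (E° = -0.09 V) is the cathode; Li⁺/Li (E° = -3.05 V) is the anode, so E°cell = +2.96 V.
Balancing electrons gives n = 2 (lcm of 2 and 1).
ΔG° = −nFE° = −(2)(96485)(+2.96) = -571,191 J = -571.2 kJ/mol.

-571.2 kJ/mol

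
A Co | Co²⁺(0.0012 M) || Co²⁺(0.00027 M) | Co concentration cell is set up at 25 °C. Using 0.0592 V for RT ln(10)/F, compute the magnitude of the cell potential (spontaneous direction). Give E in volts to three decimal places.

+0.019 V

For a concentration cell E°cell = 0. The 0.0012 M side is the cathode (reduction is favoured where [Co²⁺] is higher).
With n = 2, E = −(0.0592/2) log([Co²⁺]ₐₙ/[Co²⁺]꜀ₐₜ) = −(0.0592/2) log(0.00027/0.0012) = −(0.0592/2)(-0.648) = +0.019 V.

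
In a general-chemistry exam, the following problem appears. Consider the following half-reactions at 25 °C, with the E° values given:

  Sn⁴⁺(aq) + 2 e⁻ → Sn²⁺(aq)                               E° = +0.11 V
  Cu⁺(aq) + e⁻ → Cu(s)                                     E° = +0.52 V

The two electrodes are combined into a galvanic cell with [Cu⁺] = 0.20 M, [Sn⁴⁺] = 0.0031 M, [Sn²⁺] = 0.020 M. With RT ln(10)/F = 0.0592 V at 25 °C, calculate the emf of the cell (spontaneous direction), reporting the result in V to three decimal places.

+0.393 V

Cu⁺/Cu is the cathode (higher E°), Sn⁴⁺/Sn²⁺ the anode: E°cell = +0.52 − (+0.11) = +0.41 V, n = 2.
Overall: 2 Cu⁺(aq) + Sn²⁺(aq) → 2 Cu(s) + Sn⁴⁺(aq)
Q = [Sn⁴⁺] / ([Cu⁺]^2·[Sn²⁺]); log Q = 0.588.
E = E° − (0.0592/n) log Q = +0.41 − (0.0592/2)(0.588) = +0.393 V.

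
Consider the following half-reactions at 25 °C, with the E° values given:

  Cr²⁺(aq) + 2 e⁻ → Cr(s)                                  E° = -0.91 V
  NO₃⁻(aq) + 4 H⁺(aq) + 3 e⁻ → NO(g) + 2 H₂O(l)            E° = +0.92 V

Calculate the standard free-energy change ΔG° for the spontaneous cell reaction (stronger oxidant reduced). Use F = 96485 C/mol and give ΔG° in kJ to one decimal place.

NO₃⁻/NO (E° = +0.92 V) is the cathode; Cr²⁺/Cr (E° = -0.91 V) is the anode, so E°cell = +1.83 V.
Balancing electrons gives n = 6 (lcm of 3 and 2).
ΔG° = −nFE° = −(6)(96485)(+1.83) = -1,059,405 J = -1059.4 kJ.

-1059.4 kJ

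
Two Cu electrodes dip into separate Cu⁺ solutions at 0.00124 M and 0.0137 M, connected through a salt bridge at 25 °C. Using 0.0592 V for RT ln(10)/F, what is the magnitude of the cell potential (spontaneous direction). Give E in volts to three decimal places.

+0.062 V

For a concentration cell E°cell = 0. The 0.0137 M side is the cathode (reduction is favoured where [Cu⁺] is higher).
With n = 1, E = −(0.0592/1) log([Cu⁺]ₐₙ/[Cu⁺]꜀ₐₜ) = −(0.0592/1) log(0.00124/0.0137) = −(0.0592/1)(-1.043) = +0.062 V.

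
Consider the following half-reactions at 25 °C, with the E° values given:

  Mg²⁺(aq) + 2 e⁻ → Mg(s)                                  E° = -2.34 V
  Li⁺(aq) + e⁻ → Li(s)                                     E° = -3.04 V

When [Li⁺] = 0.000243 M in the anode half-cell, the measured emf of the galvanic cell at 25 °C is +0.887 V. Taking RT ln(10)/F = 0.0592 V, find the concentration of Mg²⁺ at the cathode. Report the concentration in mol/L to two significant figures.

0.12 M

Mg²⁺/Mg is the cathode, Li⁺/Li the anode: E°cell = +0.70 V, n = 2.
Overall reaction: Mg²⁺(aq) + 2 Li(s) → Mg(s) + 2 Li⁺(aq); Q = [Li⁺]^2/[Mg²⁺]^1.
From E = E° − (0.0592/n) log Q: log Q = (E° − E)·n/0.0592 = (+0.70 − (+0.887))·2/0.0592 = -6.3176.
So 1·log[Mg²⁺] = 2·log(0.000243) − log Q = -7.2288 − (-6.3176) = -0.9112; [Mg²⁺] = 10^(-0.9112) ≈ 0.12 M.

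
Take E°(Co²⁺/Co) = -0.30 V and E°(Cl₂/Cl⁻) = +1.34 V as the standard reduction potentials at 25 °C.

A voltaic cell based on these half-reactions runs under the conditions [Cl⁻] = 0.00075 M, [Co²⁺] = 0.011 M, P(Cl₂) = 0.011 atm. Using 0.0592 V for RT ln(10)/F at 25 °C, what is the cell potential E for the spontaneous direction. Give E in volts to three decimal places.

+1.825 V

Cl₂/Cl⁻ is the cathode (higher E°), Co²⁺/Co the anode: E°cell = +1.34 − (-0.30) = +1.64 V, n = 2.
Overall: Cl₂(g) + Co(s) → 2 Cl⁻(aq) + Co²⁺(aq)
Q = [Cl⁻]^2·[Co²⁺] / (P(Cl₂)); log Q = -6.250.
E = E° − (0.0592/n) log Q = +1.64 − (0.0592/2)(-6.250) = +1.825 V.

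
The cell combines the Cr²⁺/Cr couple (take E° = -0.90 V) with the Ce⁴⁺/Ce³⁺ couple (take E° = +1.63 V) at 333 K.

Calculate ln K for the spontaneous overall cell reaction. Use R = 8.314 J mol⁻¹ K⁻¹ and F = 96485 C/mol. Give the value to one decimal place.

176.3

Cathode: Ce⁴⁺/Ce³⁺; anode: Cr²⁺/Cr. E°cell = (+1.63) − (-0.90) = +2.53 V, with n = 2.
ΔG° = −nFE° = −RT ln K, so ln K = nFE°/(RT) = (2)(96485)(+2.53) / ((8.314)(333)) = 176.342.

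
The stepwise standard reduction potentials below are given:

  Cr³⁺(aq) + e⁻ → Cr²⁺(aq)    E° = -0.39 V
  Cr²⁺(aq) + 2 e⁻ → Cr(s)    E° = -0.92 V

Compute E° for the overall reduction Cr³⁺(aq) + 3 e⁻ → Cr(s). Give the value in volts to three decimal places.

Since ΔG° = −nFE° is additive over sequential reductions, n₃E°₃ = n₁E°₁ + n₂E°₂.
E°₃ = (1×-0.39 + 2×-0.92) / 3 = (-2.230) / 3 = -0.743 V.

-0.743 V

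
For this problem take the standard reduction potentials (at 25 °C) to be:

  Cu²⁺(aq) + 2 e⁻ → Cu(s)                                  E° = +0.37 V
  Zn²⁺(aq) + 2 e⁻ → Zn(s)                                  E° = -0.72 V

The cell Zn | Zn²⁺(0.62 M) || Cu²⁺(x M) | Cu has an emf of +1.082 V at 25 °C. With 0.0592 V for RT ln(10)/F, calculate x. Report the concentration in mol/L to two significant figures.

0.33 M

Cu²⁺/Cu is the cathode, Zn²⁺/Zn the anode: E°cell = +1.09 V, n = 2.
Overall reaction: Cu²⁺(aq) + Zn(s) → Cu(s) + Zn²⁺(aq); Q = [Zn²⁺]^1/[Cu²⁺]^1.
From E = E° − (0.0592/n) log Q: log Q = (E° − E)·n/0.0592 = (+1.09 − (+1.082))·2/0.0592 = 0.2703.
So 1·log[Cu²⁺] = 1·log(0.62) − log Q = -0.2076 − (0.2703) = -0.4779; [Cu²⁺] = 10^(-0.4779) ≈ 0.33 M.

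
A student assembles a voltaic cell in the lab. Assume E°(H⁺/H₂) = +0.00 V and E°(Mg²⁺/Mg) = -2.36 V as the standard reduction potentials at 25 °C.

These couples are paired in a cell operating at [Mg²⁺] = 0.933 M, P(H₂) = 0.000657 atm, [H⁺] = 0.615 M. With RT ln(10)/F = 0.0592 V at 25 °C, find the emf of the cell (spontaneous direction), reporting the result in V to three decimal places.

+2.443 V

H⁺/H₂ is the cathode (higher E°), Mg²⁺/Mg the anode: E°cell = +0.00 − (-2.36) = +2.36 V, n = 2.
Overall: 2 H⁺(aq) + Mg(s) → H₂(g) + Mg²⁺(aq)
Q = P(H₂)·[Mg²⁺] / ([H⁺]^2); log Q = -2.790.
E = E° − (0.0592/n) log Q = +2.36 − (0.0592/2)(-2.790) = +2.443 V.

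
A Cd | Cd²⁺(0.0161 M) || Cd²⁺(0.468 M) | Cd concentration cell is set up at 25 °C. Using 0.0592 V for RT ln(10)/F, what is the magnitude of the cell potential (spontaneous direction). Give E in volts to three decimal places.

For a concentration cell E°cell = 0. The 0.468 M side is the cathode (reduction is favoured where [Cd²⁺] is higher).
With n = 2, E = −(0.0592/2) log([Cd²⁺]ₐₙ/[Cd²⁺]꜀ₐₜ) = −(0.0592/2) log(0.0161/0.468) = −(0.0592/2)(-1.463) = +0.043 V.

+0.043 V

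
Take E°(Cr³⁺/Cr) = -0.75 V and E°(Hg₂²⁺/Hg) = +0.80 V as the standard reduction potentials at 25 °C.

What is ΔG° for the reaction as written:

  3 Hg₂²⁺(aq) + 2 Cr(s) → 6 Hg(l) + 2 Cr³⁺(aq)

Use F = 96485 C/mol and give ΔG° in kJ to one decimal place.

-897.3 kJ

As written, Hg₂²⁺/Hg is reduced (cathode) and Cr³⁺/Cr is oxidised (anode), so E°cell = (+0.80) − (-0.75) = +1.55 V.
Balancing electrons gives n = 6.
ΔG° = −nFE° = −(6)(96485)(+1.55) = -897,310 J = -897.3 kJ.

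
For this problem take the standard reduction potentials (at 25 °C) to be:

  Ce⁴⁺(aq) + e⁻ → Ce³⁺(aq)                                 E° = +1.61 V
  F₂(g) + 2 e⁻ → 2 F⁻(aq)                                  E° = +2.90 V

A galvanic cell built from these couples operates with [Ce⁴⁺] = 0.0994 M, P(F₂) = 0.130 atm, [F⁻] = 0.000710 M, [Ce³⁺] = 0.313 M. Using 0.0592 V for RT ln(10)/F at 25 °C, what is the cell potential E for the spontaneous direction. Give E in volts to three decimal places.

+1.480 V

F₂/F⁻ is the cathode (higher E°), Ce⁴⁺/Ce³⁺ the anode: E°cell = +2.90 − (+1.61) = +1.29 V, n = 2.
Overall: F₂(g) + 2 Ce³⁺(aq) → 2 F⁻(aq) + 2 Ce⁴⁺(aq)
Q = [F⁻]^2·[Ce⁴⁺]^2 / (P(F₂)·[Ce³⁺]^2); log Q = -6.408.
E = E° − (0.0592/n) log Q = +1.29 − (0.0592/2)(-6.408) = +1.480 V.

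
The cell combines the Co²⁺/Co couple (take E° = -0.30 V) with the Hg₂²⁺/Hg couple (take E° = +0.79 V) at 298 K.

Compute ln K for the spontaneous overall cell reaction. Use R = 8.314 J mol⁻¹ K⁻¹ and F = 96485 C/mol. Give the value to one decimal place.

Cathode: Hg₂²⁺/Hg; anode: Co²⁺/Co. E°cell = (+0.79) − (-0.30) = +1.09 V, with n = 2.
ΔG° = −nFE° = −RT ln K, so ln K = nFE°/(RT) = (2)(96485)(+1.09) / ((8.314)(298)) = 84.897.

84.9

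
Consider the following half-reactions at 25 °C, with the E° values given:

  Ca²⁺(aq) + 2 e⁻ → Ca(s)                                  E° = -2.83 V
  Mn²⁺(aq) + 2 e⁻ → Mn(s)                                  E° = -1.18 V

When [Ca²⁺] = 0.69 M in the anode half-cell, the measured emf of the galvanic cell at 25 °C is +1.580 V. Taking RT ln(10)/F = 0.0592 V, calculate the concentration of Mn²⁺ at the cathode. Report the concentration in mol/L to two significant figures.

0.0030 M

Mn²⁺/Mn is the cathode, Ca²⁺/Ca the anode: E°cell = +1.65 V, n = 2.
Overall reaction: Mn²⁺(aq) + Ca(s) → Mn(s) + Ca²⁺(aq); Q = [Ca²⁺]^1/[Mn²⁺]^1.
From E = E° − (0.0592/n) log Q: log Q = (E° − E)·n/0.0592 = (+1.65 − (+1.580))·2/0.0592 = 2.3649.
So 1·log[Mn²⁺] = 1·log(0.69) − log Q = -0.1612 − (2.3649) = -2.5261; [Mn²⁺] = 10^(-2.5261) ≈ 0.0030 M.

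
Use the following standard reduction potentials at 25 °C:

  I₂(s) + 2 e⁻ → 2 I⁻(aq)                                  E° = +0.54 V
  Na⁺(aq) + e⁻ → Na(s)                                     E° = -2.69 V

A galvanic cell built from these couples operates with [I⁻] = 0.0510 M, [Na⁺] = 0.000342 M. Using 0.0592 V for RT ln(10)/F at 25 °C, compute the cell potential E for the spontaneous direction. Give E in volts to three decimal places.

I₂/I⁻ is the cathode (higher E°), Na⁺/Na the anode: E°cell = +0.54 − (-2.69) = +3.23 V, n = 2.
Overall: I₂(s) + 2 Na(s) → 2 I⁻(aq) + 2 Na⁺(aq)
Q = [I⁻]^2·[Na⁺]^2; log Q = -9.517.
E = E° − (0.0592/n) log Q = +3.23 − (0.0592/2)(-9.517) = +3.512 V.

+3.512 V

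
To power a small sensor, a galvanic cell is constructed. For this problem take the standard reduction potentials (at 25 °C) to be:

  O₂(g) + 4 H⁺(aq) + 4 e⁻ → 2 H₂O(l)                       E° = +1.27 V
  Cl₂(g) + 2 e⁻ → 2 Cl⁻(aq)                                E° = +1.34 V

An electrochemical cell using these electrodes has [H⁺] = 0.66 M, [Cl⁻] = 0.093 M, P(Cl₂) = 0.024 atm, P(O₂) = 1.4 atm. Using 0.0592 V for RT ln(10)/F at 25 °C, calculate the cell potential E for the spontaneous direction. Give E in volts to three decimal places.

+0.092 V

Cl₂/Cl⁻ is the cathode (higher E°), O₂/H₂O the anode: E°cell = +1.34 − (+1.27) = +0.07 V, n = 4.
Overall: 2 Cl₂(g) + 2 H₂O(l) → 4 Cl⁻(aq) + O₂(g) + 4 H⁺(aq)
Q = [Cl⁻]^4·P(O₂)·[H⁺]^4 / (P(Cl₂)^2); log Q = -1.462.
E = E° − (0.0592/n) log Q = +0.07 − (0.0592/4)(-1.462) = +0.092 V.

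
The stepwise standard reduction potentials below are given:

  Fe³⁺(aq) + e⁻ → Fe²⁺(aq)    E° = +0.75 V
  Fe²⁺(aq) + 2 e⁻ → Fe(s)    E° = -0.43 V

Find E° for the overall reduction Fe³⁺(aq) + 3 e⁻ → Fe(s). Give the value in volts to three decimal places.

-0.037 V

Adding the free-energy changes (−nFE°) of the two steps gives −n₃FE°₃ = −n₁FE°₁ − n₂FE°₂.
E°₃ = (1×+0.75 + 2×-0.43) / 3 = (-0.110) / 3 = -0.037 V.
Simply averaging or adding the two E° values would be wrong; the electron-weighted sum is required.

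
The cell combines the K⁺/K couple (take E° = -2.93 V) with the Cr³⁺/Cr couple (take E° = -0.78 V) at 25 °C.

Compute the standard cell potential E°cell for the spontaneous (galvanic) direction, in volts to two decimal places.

+2.15 V

The Cr³⁺/Cr couple has the higher reduction potential, so it is the cathode; K⁺/K is oxidised at the anode.
E°cell = E°(cathode) − E°(anode) = (-0.78) − (-2.93) = +2.15 V.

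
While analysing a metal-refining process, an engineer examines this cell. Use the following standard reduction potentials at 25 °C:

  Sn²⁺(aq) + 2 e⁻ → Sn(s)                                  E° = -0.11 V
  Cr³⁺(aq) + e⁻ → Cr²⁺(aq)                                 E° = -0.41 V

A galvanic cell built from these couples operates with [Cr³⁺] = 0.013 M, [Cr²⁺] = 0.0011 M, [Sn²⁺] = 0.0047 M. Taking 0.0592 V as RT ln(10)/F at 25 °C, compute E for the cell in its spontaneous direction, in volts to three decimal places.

+0.168 V

Sn²⁺/Sn is the cathode (higher E°), Cr³⁺/Cr²⁺ the anode: E°cell = -0.11 − (-0.41) = +0.30 V, n = 2.
Overall: Sn²⁺(aq) + 2 Cr²⁺(aq) → Sn(s) + 2 Cr³⁺(aq)
Q = [Cr³⁺]^2 / ([Sn²⁺]·[Cr²⁺]^2); log Q = 4.473.
E = E° − (0.0592/n) log Q = +0.30 − (0.0592/2)(4.473) = +0.168 V.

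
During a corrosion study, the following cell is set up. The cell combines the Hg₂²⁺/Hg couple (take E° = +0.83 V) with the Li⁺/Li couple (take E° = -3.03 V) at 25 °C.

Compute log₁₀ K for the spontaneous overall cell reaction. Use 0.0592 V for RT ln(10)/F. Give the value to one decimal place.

130.4

Cathode: Hg₂²⁺/Hg; anode: Li⁺/Li. E°cell = +3.86 V, n = 2.
log K = nE°cell / 0.0592 = (2)(+3.86) / 0.0592 = 130.4.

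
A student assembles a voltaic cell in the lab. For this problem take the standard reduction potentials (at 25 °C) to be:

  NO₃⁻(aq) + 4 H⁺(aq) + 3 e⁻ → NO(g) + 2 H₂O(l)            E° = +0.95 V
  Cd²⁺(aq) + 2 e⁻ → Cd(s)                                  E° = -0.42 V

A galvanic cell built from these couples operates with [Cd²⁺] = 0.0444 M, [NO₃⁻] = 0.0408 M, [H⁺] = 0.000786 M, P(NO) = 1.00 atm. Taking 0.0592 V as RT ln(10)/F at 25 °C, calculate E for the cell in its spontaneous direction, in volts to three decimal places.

NO₃⁻/NO is the cathode (higher E°), Cd²⁺/Cd the anode: E°cell = +0.95 − (-0.42) = +1.37 V, n = 6.
Overall: 2 NO₃⁻(aq) + 8 H⁺(aq) + 3 Cd(s) → 2 NO(g) + 4 H₂O(l) + 3 Cd²⁺(aq)
Q = P(NO)^2·[Cd²⁺]^3 / ([NO₃⁻]^2·[H⁺]^8); log Q = 23.557.
E = E° − (0.0592/n) log Q = +1.37 − (0.0592/6)(23.557) = +1.138 V.

+1.138 V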